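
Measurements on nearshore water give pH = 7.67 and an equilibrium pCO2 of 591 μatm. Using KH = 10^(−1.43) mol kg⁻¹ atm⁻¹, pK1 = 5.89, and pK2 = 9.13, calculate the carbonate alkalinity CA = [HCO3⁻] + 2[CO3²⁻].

CA = 1.41 mmol/kg

[CO2*] = KH · pCO2 = 10^(−1.43) × 591×10^-6 = 2.196×10^-5 mol/kg
α₀ = 1/(1 + K1/[H⁺] + K1K2/[H⁺]²) = 1/(1 + 10^+1.78 + 10^+0.32) = 0.01579
DIC = [CO2*]/α₀ = 2.196×10^-5 / 0.01579 = 1.391 mmol/kg
CA = (α₁ + 2α₂)·DIC = (0.9512 + 2×0.03298) × 1.391 = 1.41 mmol/kg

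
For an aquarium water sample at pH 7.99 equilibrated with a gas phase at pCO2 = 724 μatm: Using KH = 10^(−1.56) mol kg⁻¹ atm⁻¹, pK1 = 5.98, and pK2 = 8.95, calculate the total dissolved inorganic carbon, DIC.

DIC = 2.28 mmol/kg

[CO2*] = KH · pCO2 = 10^(−1.56) × 724×10^-6 = 1.994×10^-5 mol/kg
α₀ = 1/(1 + K1/[H⁺] + K1K2/[H⁺]²) = 1/(1 + 10^+2.01 + 10^+1.05) = 0.008730
DIC = [CO2*]/α₀ = 1.994×10^-5 / 0.008730 = 2.28 mmol/kg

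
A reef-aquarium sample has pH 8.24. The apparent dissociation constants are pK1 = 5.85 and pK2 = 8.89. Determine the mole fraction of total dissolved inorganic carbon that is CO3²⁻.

α₂ = 0.182

α₂ = 1 / (1 + [H⁺]/K2 + [H⁺]²/(K1K2)) = 1 / (1 + 10^+0.65 + 10^-1.74)
   = 1 / (1 + 4.4668 + 0.018197) = 1/5.4850 = 0.1823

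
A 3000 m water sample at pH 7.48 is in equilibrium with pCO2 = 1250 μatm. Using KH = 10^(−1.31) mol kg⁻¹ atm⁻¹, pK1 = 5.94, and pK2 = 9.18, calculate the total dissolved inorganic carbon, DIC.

DIC = 2.23 mmol/kg

[CO2*] = KH · pCO2 = 10^(−1.31) × 1250×10^-6 = 6.122×10^-5 mol/kg
α₀ = 1/(1 + K1/[H⁺] + K1K2/[H⁺]²) = 1/(1 + 10^+1.54 + 10^-0.16) = 0.02750
DIC = [CO2*]/α₀ = 6.122×10^-5 / 0.02750 = 2.23 mmol/kg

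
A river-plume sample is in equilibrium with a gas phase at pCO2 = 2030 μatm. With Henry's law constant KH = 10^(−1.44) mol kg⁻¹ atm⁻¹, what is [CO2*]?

[CO2*] = 73.7 μmol/kg

KH = 10^(−1.44) = 3.631×10^-2 mol kg⁻¹ atm⁻¹
[CO2*] = KH · pCO2 = 3.631×10^-2 × 2030×10^-6 atm = 7.37×10^-5 mol/kg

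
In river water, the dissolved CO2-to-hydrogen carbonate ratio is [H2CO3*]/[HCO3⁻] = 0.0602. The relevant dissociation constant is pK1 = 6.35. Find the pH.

From K1 = [H⁺][HCO3⁻]/[H2CO3*]:  pH = pK1 − log₁₀([H2CO3*]/[HCO3⁻])
log₁₀(0.0602) = -1.220
pH = 6.35 − (-1.220) = 7.57

pH = 7.57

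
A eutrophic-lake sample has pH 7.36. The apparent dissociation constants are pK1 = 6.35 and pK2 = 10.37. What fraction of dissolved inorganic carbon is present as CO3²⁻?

α₂ = 0.000889

α₂ = 1 / (1 + [H⁺]/K2 + [H⁺]²/(K1K2)) = 1 / (1 + 10^+3.01 + 10^+2.00)
   = 1 / (1 + 1023.3 + 100.00) = 1/1124.3 = 0.0008894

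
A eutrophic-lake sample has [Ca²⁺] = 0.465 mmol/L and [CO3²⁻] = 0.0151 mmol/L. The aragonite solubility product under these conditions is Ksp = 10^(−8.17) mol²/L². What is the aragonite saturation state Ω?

Ω = 1.04

Ksp = 10^(−8.17) = 6.761×10^-9
Ω = [Ca²⁺][CO3²⁻]/Ksp = (0.465×10^-3)(0.0151×10^-3) / 6.761×10^-9 = 1.04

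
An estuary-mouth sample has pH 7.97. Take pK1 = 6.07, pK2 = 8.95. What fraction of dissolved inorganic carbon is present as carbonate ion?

α₂ = 1 / (1 + [H⁺]/K2 + [H⁺]²/(K1K2)) = 1 / (1 + 10^+0.98 + 10^-0.92)
   = 1 / (1 + 9.5499 + 0.12023) = 1/10.670 = 0.09372

α₂ = 0.0937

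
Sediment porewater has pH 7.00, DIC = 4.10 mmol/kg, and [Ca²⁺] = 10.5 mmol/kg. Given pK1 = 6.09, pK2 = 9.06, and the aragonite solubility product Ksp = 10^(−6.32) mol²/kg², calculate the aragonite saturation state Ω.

α₂ = 1 / (1 + [H⁺]/K2 + [H⁺]²/(K1K2)) = 1 / (1 + 10^+2.06 + 10^+1.15)
   = 1 / (1 + 114.82 + 14.125) = 1/129.94 = 0.007696
[CO3²⁻] = α₂ × DIC = 0.007696 × 4.10 = 0.03155 mmol/kg
Ksp = 10^(−6.32) = 4.786×10^-7
Ω = [Ca²⁺][CO3²⁻]/Ksp = (10.5×10^-3)(3.155×10^-5) / 4.786×10^-7 = 0.692

Ω = 0.692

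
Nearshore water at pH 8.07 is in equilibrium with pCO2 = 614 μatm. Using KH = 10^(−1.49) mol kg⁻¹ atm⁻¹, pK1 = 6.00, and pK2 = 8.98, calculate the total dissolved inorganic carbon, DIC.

DIC = 2.64 mmol/kg

[CO2*] = KH · pCO2 = 10^(−1.49) × 614×10^-6 = 1.987×10^-5 mol/kg
α₀ = 1/(1 + K1/[H⁺] + K1K2/[H⁺]²) = 1/(1 + 10^+2.07 + 10^+1.16) = 0.007522
DIC = [CO2*]/α₀ = 1.987×10^-5 / 0.007522 = 2.64 mmol/kg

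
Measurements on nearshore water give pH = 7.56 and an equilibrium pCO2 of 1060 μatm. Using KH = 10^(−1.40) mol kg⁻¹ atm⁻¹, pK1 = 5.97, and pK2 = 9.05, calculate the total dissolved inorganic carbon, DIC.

DIC = 1.74 mmol/kg

[CO2*] = KH · pCO2 = 10^(−1.40) × 1060×10^-6 = 4.220×10^-5 mol/kg
α₀ = 1/(1 + K1/[H⁺] + K1K2/[H⁺]²) = 1/(1 + 10^+1.59 + 10^+0.10) = 0.02429
DIC = [CO2*]/α₀ = 4.220×10^-5 / 0.02429 = 1.74 mmol/kg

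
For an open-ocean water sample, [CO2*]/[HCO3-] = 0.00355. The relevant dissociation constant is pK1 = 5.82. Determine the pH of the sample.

pH = 8.27

From K1 = [H⁺][HCO3-]/[CO2*]:  pH = pK1 − log₁₀([CO2*]/[HCO3-])
log₁₀(0.00355) = -2.450
pH = 5.82 − (-2.450) = 8.27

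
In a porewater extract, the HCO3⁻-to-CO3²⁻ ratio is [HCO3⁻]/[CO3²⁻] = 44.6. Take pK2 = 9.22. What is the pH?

pH = 7.57

From K2 = [H⁺][CO3²⁻]/[HCO3⁻]:  pH = pK2 − log₁₀([HCO3⁻]/[CO3²⁻])
log₁₀(44.6) = +1.649
pH = 9.22 − (+1.649) = 7.57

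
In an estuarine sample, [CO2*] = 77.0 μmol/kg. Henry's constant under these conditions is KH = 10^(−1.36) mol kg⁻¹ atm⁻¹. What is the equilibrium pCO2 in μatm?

KH = 10^(−1.36) = 4.365×10^-2 mol kg⁻¹ atm⁻¹
pCO2 = [CO2*]/KH = 77.0×10^-6 / 4.365×10^-2 = 1.76×10^-3 atm = 1760 μatm

pCO2 = 1760 μatm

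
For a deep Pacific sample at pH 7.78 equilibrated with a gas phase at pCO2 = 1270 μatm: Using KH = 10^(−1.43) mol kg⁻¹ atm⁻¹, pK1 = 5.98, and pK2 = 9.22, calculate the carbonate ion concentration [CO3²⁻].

[CO3²⁻] = 0.108 mmol/kg

[CO2*] = KH · pCO2 = 10^(−1.43) × 1270×10^-6 = 4.718×10^-5 mol/kg
α₀ = 1/(1 + K1/[H⁺] + K1K2/[H⁺]²) = 1/(1 + 10^+1.80 + 10^+0.36) = 0.01506
DIC = [CO2*]/α₀ = 4.718×10^-5 / 0.01506 = 3.132 mmol/kg
[CO3²⁻] = α₂·DIC; α₂ = 0.03451, so [CO3²⁻] = 0.03451 × 3.132 = 0.108 mmol/kg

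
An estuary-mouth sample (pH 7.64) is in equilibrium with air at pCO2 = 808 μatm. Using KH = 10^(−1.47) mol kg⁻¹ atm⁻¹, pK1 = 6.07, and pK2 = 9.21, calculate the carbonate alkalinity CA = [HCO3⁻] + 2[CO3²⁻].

CA = 1.07 mmol/kg

[CO2*] = KH · pCO2 = 10^(−1.47) × 808×10^-6 = 2.738×10^-5 mol/kg
α₀ = 1/(1 + K1/[H⁺] + K1K2/[H⁺]²) = 1/(1 + 10^+1.57 + 10^-0.00) = 0.02554
DIC = [CO2*]/α₀ = 2.738×10^-5 / 0.02554 = 1.072 mmol/kg
CA = (α₁ + 2α₂)·DIC = (0.9489 + 2×0.02554) × 1.072 = 1.07 mmol/kg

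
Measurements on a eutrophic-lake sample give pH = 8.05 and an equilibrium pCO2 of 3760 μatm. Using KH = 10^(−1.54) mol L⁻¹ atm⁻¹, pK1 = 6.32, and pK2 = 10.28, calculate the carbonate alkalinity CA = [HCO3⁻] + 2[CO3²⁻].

CA = 5.89 mmol/L

[CO2*] = KH · pCO2 = 10^(−1.54) × 3760×10^-6 = 1.084×10^-4 mol/L
α₀ = 1/(1 + K1/[H⁺] + K1K2/[H⁺]²) = 1/(1 + 10^+1.73 + 10^-0.50) = 0.01818
DIC = [CO2*]/α₀ = 1.084×10^-4 / 0.01818 = 5.966 mmol/L
CA = (α₁ + 2α₂)·DIC = (0.9761 + 2×0.005748) × 5.966 = 5.89 mmol/L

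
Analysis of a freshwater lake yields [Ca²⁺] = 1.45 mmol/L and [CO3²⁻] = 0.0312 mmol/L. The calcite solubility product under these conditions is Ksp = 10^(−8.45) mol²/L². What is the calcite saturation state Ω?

Ksp = 10^(−8.45) = 3.548×10^-9
Ω = [Ca²⁺][CO3²⁻]/Ksp = (1.45×10^-3)(0.0312×10^-3) / 3.548×10^-9 = 12.8

Ω = 12.8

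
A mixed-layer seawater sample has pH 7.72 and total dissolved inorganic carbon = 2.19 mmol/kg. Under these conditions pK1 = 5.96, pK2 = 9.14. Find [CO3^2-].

α₂ = 1 / (1 + [H⁺]/K2 + [H⁺]²/(K1K2)) = 1 / (1 + 10^+1.42 + 10^-0.34)
   = 1 / (1 + 26.303 + 0.45709) = 1/27.760 = 0.03602
[CO3²⁻] = α₂ × DIC = 0.03602 × 2.19 = 0.0789 mmol/kg

[CO3²⁻] = 0.0789 mmol/kg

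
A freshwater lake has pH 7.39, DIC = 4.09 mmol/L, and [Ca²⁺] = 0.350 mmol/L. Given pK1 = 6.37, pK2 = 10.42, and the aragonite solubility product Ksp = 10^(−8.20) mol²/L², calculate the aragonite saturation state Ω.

Ω = 0.193

α₂ = 1 / (1 + [H⁺]/K2 + [H⁺]²/(K1K2)) = 1 / (1 + 10^+3.03 + 10^+2.01)
   = 1 / (1 + 1071.5 + 102.33) = 1/1174.8 = 0.0008512
[CO3²⁻] = α₂ × DIC = 0.0008512 × 4.09 = 0.003481 mmol/L = 3.481 μmol/L
Ksp = 10^(−8.20) = 6.310×10^-9
Ω = [Ca²⁺][CO3²⁻]/Ksp = (0.350×10^-3)(3.481×10^-6) / 6.310×10^-9 = 0.193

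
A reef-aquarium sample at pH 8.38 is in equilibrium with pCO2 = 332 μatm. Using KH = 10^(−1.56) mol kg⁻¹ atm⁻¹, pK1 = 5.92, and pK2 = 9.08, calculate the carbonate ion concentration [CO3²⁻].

[CO3²⁻] = 0.526 mmol/kg

[CO2*] = KH · pCO2 = 10^(−1.56) × 332×10^-6 = 9.144×10^-6 mol/kg
α₀ = 1/(1 + K1/[H⁺] + K1K2/[H⁺]²) = 1/(1 + 10^+2.46 + 10^+1.76) = 0.002882
DIC = [CO2*]/α₀ = 9.144×10^-6 / 0.002882 = 3.172 mmol/kg
[CO3²⁻] = α₂·DIC; α₂ = 0.1659, so [CO3²⁻] = 0.1659 × 3.172 = 0.526 mmol/kg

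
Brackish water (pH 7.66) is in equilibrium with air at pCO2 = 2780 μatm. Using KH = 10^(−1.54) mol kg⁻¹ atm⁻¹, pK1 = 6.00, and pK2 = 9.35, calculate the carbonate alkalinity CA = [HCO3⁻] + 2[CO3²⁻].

[CO2*] = KH · pCO2 = 10^(−1.54) × 2780×10^-6 = 8.018×10^-5 mol/kg
α₀ = 1/(1 + K1/[H⁺] + K1K2/[H⁺]²) = 1/(1 + 10^+1.66 + 10^-0.03) = 0.02099
DIC = [CO2*]/α₀ = 8.018×10^-5 / 0.02099 = 3.820 mmol/kg
CA = (α₁ + 2α₂)·DIC = (0.9594 + 2×0.01959) × 3.820 = 3.81 mmol/kg

CA = 3.81 mmol/kg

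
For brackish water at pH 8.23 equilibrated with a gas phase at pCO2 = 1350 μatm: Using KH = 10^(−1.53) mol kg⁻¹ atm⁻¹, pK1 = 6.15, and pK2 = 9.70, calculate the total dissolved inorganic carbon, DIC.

DIC = 4.99 mmol/kg

[CO2*] = KH · pCO2 = 10^(−1.53) × 1350×10^-6 = 3.984×10^-5 mol/kg
α₀ = 1/(1 + K1/[H⁺] + K1K2/[H⁺]²) = 1/(1 + 10^+2.08 + 10^+0.61) = 0.007981
DIC = [CO2*]/α₀ = 3.984×10^-5 / 0.007981 = 4.99 mmol/kg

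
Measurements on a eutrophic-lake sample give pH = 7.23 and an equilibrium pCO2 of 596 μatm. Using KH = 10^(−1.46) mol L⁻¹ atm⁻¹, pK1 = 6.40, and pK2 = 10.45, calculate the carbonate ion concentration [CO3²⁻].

[CO3²⁻] = 0.0842 μmol/L

[CO2*] = KH · pCO2 = 10^(−1.46) × 596×10^-6 = 2.067×10^-5 mol/L
α₀ = 1/(1 + K1/[H⁺] + K1K2/[H⁺]²) = 1/(1 + 10^+0.83 + 10^-2.39) = 0.1288
DIC = [CO2*]/α₀ = 2.067×10^-5 / 0.1288 = 0.1605 mmol/L
[CO3²⁻] = α₂·DIC; α₂ = 0.0005246, so [CO3²⁻] = 0.0005246 × 0.1605 = 8.42×10^-5 mmol/L = 0.0842 μmol/L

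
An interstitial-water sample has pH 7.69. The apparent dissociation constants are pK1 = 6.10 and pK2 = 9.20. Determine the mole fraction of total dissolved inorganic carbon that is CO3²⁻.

α₂ = 1 / (1 + [H⁺]/K2 + [H⁺]²/(K1K2)) = 1 / (1 + 10^+1.51 + 10^-0.08)
   = 1 / (1 + 32.359 + 0.83176) = 1/34.191 = 0.02925

α₂ = 0.0292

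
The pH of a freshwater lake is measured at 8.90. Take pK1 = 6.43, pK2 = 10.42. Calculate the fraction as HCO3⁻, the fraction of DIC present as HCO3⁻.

α₁ = 1 / (1 + [H⁺]/K1 + K2/[H⁺]) = 1 / (1 + 10^-2.47 + 10^-1.52)
   = 1 / (1 + 0.0033884 + 0.030200) = 1/1.0336 = 0.9675

α₁ = 0.968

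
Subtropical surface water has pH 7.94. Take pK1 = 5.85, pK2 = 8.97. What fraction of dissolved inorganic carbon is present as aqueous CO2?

α₀ = 0.00738

α₀ = 1 / (1 + K1/[H⁺] + K1K2/[H⁺]²) = 1 / (1 + 10^+2.09 + 10^+1.06)
   = 1 / (1 + 123.03 + 11.482) = 1/135.51 = 0.007380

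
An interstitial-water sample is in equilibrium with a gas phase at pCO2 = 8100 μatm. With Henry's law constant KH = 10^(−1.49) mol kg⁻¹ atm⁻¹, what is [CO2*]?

KH = 10^(−1.49) = 3.236×10^-2 mol kg⁻¹ atm⁻¹
[CO2*] = KH · pCO2 = 3.236×10^-2 × 8100×10^-6 atm = 2.62×10^-4 mol/kg

[CO2*] = 262 μmol/kg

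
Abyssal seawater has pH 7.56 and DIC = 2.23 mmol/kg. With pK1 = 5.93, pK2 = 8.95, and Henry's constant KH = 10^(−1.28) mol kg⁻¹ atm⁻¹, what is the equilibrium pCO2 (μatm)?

pCO2 = 936 μatm

α₀ = 1 / (1 + K1/[H⁺] + K1K2/[H⁺]²) = 1 / (1 + 10^+1.63 + 10^+0.24)
   = 1 / (1 + 42.658 + 1.7378) = 1/45.396 = 0.02203
[CO2*] = α₀ × DIC = 0.02203 × 2.23 = 0.04912 mmol/kg
pCO2 = [CO2*]/KH = 4.912×10^-5 / 5.248×10^-2 = 936 μatm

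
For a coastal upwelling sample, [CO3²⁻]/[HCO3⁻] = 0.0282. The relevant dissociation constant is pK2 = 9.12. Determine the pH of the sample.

From K2 = [H⁺][CO3²⁻]/[HCO3⁻]:  pH = pK2 + log₁₀([CO3²⁻]/[HCO3⁻])
log₁₀(0.0282) = -1.550
pH = 9.12 + (-1.550) = 7.57

pH = 7.57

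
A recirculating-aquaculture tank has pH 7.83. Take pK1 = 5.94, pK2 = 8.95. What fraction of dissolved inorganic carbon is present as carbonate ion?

α₂ = 1 / (1 + [H⁺]/K2 + [H⁺]²/(K1K2)) = 1 / (1 + 10^+1.12 + 10^-0.77)
   = 1 / (1 + 13.183 + 0.16982) = 1/14.352 = 0.06967

α₂ = 0.0697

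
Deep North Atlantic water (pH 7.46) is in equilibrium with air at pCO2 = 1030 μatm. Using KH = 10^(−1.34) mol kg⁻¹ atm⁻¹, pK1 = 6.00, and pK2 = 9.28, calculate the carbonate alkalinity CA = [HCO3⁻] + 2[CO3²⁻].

CA = 1.40 mmol/kg

[CO2*] = KH · pCO2 = 10^(−1.34) × 1030×10^-6 = 4.708×10^-5 mol/kg
α₀ = 1/(1 + K1/[H⁺] + K1K2/[H⁺]²) = 1/(1 + 10^+1.46 + 10^-0.36) = 0.03303
DIC = [CO2*]/α₀ = 4.708×10^-5 / 0.03303 = 1.425 mmol/kg
CA = (α₁ + 2α₂)·DIC = (0.9526 + 2×0.01442) × 1.425 = 1.40 mmol/kg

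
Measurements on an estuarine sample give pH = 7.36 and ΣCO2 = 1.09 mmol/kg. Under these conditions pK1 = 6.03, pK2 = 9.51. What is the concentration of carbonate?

[CO3²⁻] = 7.32 μmol/kg

α₂ = 1 / (1 + [H⁺]/K2 + [H⁺]²/(K1K2)) = 1 / (1 + 10^+2.15 + 10^+0.82)
   = 1 / (1 + 141.25 + 6.6069) = 1/148.86 = 0.006718
[CO3²⁻] = α₂ × DIC = 0.006718 × 1.09 = 0.00732 mmol/kg = 7.32 μmol/kg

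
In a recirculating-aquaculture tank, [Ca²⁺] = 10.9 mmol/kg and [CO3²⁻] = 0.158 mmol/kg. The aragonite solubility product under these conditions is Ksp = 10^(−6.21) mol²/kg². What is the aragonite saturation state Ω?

Ksp = 10^(−6.21) = 6.166×10^-7
Ω = [Ca²⁺][CO3²⁻]/Ksp = (10.9×10^-3)(0.158×10^-3) / 6.166×10^-7 = 2.79

Ω = 2.79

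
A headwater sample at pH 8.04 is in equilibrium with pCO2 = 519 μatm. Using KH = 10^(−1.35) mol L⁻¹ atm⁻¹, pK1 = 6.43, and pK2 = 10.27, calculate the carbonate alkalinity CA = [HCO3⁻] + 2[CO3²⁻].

CA = 0.956 mmol/L

[CO2*] = KH · pCO2 = 10^(−1.35) × 519×10^-6 = 2.318×10^-5 mol/L
α₀ = 1/(1 + K1/[H⁺] + K1K2/[H⁺]²) = 1/(1 + 10^+1.61 + 10^-0.62) = 0.02382
DIC = [CO2*]/α₀ = 2.318×10^-5 / 0.02382 = 0.9732 mmol/L
CA = (α₁ + 2α₂)·DIC = (0.9705 + 2×0.005715) × 0.9732 = 0.956 mmol/L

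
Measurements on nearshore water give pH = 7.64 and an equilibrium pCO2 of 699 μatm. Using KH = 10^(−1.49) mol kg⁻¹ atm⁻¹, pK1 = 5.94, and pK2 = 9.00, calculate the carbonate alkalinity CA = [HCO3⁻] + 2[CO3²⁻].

CA = 1.23 mmol/kg

[CO2*] = KH · pCO2 = 10^(−1.49) × 699×10^-6 = 2.262×10^-5 mol/kg
α₀ = 1/(1 + K1/[H⁺] + K1K2/[H⁺]²) = 1/(1 + 10^+1.70 + 10^+0.34) = 0.01876
DIC = [CO2*]/α₀ = 2.262×10^-5 / 0.01876 = 1.206 mmol/kg
CA = (α₁ + 2α₂)·DIC = (0.9402 + 2×0.04104) × 1.206 = 1.23 mmol/kg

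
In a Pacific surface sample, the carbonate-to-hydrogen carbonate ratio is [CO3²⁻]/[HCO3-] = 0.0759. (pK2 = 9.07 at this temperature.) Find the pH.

From K2 = [H⁺][CO3²⁻]/[HCO3-]:  pH = pK2 + log₁₀([CO3²⁻]/[HCO3-])
log₁₀(0.0759) = -1.120
pH = 9.07 + (-1.120) = 7.95

pH = 7.95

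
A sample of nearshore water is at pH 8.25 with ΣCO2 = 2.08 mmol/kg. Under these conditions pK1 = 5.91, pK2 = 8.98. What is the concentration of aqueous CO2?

α₀ = 1 / (1 + K1/[H⁺] + K1K2/[H⁺]²) = 1 / (1 + 10^+2.34 + 10^+1.61)
   = 1 / (1 + 218.78 + 40.738) = 1/260.51 = 0.003839
[CO2*] = α₀ × DIC = 0.003839 × 2.08 = 0.00798 mmol/kg = 7.98 μmol/kg

[CO2*] = 7.98 μmol/kg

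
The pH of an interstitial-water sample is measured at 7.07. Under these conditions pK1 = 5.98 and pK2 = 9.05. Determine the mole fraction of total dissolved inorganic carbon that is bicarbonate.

α₁ = 1 / (1 + [H⁺]/K1 + K2/[H⁺]) = 1 / (1 + 10^-1.09 + 10^-1.98)
   = 1 / (1 + 0.081283 + 0.010471) = 1/1.0918 = 0.9160

α₁ = 0.916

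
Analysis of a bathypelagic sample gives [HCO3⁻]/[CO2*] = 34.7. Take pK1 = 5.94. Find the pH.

pH = 7.48

From K1 = [H⁺][HCO3⁻]/[CO2*]:  pH = pK1 + log₁₀([HCO3⁻]/[CO2*])
log₁₀(34.7) = +1.540
pH = 5.94 + (+1.540) = 7.48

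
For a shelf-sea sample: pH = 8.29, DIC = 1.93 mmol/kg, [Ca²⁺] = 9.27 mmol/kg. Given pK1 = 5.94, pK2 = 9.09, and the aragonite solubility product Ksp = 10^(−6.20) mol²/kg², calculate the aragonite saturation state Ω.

Ω = 3.86

α₂ = 1 / (1 + [H⁺]/K2 + [H⁺]²/(K1K2)) = 1 / (1 + 10^+0.80 + 10^-1.55)
   = 1 / (1 + 6.3096 + 0.028184) = 1/7.3378 = 0.1363
[CO3²⁻] = α₂ × DIC = 0.1363 × 1.93 = 0.2630 mmol/kg
Ksp = 10^(−6.20) = 6.310×10^-7
Ω = [Ca²⁺][CO3²⁻]/Ksp = (9.27×10^-3)(2.630×10^-4) / 6.310×10^-7 = 3.86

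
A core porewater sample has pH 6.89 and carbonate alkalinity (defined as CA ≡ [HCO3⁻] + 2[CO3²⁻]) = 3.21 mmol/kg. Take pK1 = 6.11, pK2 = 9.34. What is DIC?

DIC = 3.73 mmol/kg

CA = [HCO3⁻] + 2[CO3²⁻] = (α₁ + 2α₂)·DIC
At pH 6.89: [H⁺]/K1 = 10^-0.78 = 0.16596, K2/[H⁺] = 10^-2.45 = 0.0035481
α₁ = 1/(1 + 0.16596 + 0.0035481) = 1/1.1695 = 0.8551; α₂ = α₁·K2/[H⁺] = 0.003034
α₁ + 2α₂ = 0.8611
DIC = CA / (α₁ + 2α₂) = 3.21 / 0.8611 = 3.73 mmol/kg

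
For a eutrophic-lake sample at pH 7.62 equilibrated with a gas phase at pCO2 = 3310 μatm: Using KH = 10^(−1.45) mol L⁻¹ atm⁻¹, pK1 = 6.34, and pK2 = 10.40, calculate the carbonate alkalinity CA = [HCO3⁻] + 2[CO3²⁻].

CA = 2.25 mmol/L

[CO2*] = KH · pCO2 = 10^(−1.45) × 3310×10^-6 = 1.174×10^-4 mol/L
α₀ = 1/(1 + K1/[H⁺] + K1K2/[H⁺]²) = 1/(1 + 10^+1.28 + 10^-1.50) = 0.04979
DIC = [CO2*]/α₀ = 1.174×10^-4 / 0.04979 = 2.359 mmol/L
CA = (α₁ + 2α₂)·DIC = (0.9486 + 2×0.001574) × 2.359 = 2.25 mmol/L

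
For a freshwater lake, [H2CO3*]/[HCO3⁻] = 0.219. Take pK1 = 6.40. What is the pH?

pH = 7.06

From K1 = [H⁺][HCO3⁻]/[H2CO3*]:  pH = pK1 − log₁₀([H2CO3*]/[HCO3⁻])
log₁₀(0.219) = -0.660
pH = 6.40 − (-0.660) = 7.06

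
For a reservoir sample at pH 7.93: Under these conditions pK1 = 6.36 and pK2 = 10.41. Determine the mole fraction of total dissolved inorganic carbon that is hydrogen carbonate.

α₁ = 1 / (1 + [H⁺]/K1 + K2/[H⁺]) = 1 / (1 + 10^-1.57 + 10^-2.48)
   = 1 / (1 + 0.026915 + 0.0033113) = 1/1.0302 = 0.9707

α₁ = 0.971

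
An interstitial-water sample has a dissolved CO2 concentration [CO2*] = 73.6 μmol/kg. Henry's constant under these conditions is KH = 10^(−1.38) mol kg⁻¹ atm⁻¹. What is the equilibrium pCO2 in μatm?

pCO2 = 1770 μatm

KH = 10^(−1.38) = 4.169×10^-2 mol kg⁻¹ atm⁻¹
pCO2 = [CO2*]/KH = 73.6×10^-6 / 4.169×10^-2 = 1.77×10^-3 atm = 1770 μatm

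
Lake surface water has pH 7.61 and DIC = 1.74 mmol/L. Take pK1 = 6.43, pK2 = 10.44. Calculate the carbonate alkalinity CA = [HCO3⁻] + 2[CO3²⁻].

CA = 1.63 mmol/L

CA = [HCO3⁻] + 2[CO3²⁻] = (α₁ + 2α₂)·DIC
At pH 7.61: [H⁺]/K1 = 10^-1.18 = 0.066069, K2/[H⁺] = 10^-2.83 = 0.0014791
α₁ = 1/(1 + 0.066069 + 0.0014791) = 1/1.0675 = 0.9367; α₂ = α₁·K2/[H⁺] = 0.001386
α₁ + 2α₂ = 0.9395
CA = 0.9395 × 1.74 = 1.63 mmol/L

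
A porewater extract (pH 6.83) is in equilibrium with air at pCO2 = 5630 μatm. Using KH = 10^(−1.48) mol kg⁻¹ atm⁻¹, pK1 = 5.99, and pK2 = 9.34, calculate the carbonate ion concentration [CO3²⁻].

[CO2*] = KH · pCO2 = 10^(−1.48) × 5630×10^-6 = 1.864×10^-4 mol/kg
α₀ = 1/(1 + K1/[H⁺] + K1K2/[H⁺]²) = 1/(1 + 10^+0.84 + 10^-1.67) = 0.1259
DIC = [CO2*]/α₀ = 1.864×10^-4 / 0.1259 = 1.480 mmol/kg
[CO3²⁻] = α₂·DIC; α₂ = 0.002693, so [CO3²⁻] = 0.002693 × 1.480 = 0.00399 mmol/kg = 3.99 μmol/kg

[CO3²⁻] = 3.99 μmol/kg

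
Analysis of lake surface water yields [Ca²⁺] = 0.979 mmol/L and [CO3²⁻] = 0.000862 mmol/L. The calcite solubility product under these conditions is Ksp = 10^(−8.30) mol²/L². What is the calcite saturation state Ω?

Ω = 0.168

Ksp = 10^(−8.30) = 5.012×10^-9
Ω = [Ca²⁺][CO3²⁻]/Ksp = (0.979×10^-3)(0.000862×10^-3) / 5.012×10^-9 = 0.168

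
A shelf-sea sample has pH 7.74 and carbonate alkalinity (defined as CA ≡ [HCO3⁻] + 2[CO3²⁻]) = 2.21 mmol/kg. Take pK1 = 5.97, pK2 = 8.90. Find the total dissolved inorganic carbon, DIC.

CA = [HCO3⁻] + 2[CO3²⁻] = (α₁ + 2α₂)·DIC
At pH 7.74: [H⁺]/K1 = 10^-1.77 = 0.016982, K2/[H⁺] = 10^-1.16 = 0.069183
α₁ = 1/(1 + 0.016982 + 0.069183) = 1/1.0862 = 0.9207; α₂ = α₁·K2/[H⁺] = 0.06369
α₁ + 2α₂ = 1.0481
DIC = CA / (α₁ + 2α₂) = 2.21 / 1.0481 = 2.11 mmol/kg

DIC = 2.11 mmol/kg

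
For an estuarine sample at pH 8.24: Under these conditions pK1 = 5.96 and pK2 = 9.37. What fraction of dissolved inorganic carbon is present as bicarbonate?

α₁ = 0.926

α₁ = 1 / (1 + [H⁺]/K1 + K2/[H⁺]) = 1 / (1 + 10^-2.28 + 10^-1.13)
   = 1 / (1 + 0.0052481 + 0.074131) = 1/1.0794 = 0.9265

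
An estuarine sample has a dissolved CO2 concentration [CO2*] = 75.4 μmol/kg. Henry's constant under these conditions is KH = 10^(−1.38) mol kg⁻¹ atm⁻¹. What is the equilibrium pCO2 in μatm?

pCO2 = 1810 μatm

KH = 10^(−1.38) = 4.169×10^-2 mol kg⁻¹ atm⁻¹
pCO2 = [CO2*]/KH = 75.4×10^-6 / 4.169×10^-2 = 1.81×10^-3 atm = 1810 μatm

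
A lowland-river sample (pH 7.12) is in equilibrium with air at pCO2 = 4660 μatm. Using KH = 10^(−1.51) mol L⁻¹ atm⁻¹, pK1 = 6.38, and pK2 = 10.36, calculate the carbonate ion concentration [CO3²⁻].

[CO2*] = KH · pCO2 = 10^(−1.51) × 4660×10^-6 = 1.440×10^-4 mol/L
α₀ = 1/(1 + K1/[H⁺] + K1K2/[H⁺]²) = 1/(1 + 10^+0.74 + 10^-2.50) = 0.1539
DIC = [CO2*]/α₀ = 1.440×10^-4 / 0.1539 = 0.9358 mmol/L
[CO3²⁻] = α₂·DIC; α₂ = 0.0004866, so [CO3²⁻] = 0.0004866 × 0.9358 = 0.000455 mmol/L = 0.455 μmol/L

[CO3²⁻] = 0.455 μmol/L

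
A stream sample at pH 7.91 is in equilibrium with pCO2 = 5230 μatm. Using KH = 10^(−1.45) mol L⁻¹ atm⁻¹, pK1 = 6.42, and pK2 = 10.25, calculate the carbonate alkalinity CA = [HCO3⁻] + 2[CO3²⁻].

[CO2*] = KH · pCO2 = 10^(−1.45) × 5230×10^-6 = 1.856×10^-4 mol/L
α₀ = 1/(1 + K1/[H⁺] + K1K2/[H⁺]²) = 1/(1 + 10^+1.49 + 10^-0.85) = 0.03121
DIC = [CO2*]/α₀ = 1.856×10^-4 / 0.03121 = 5.946 mmol/L
CA = (α₁ + 2α₂)·DIC = (0.9644 + 2×0.004408) × 5.946 = 5.79 mmol/L

CA = 5.79 mmol/L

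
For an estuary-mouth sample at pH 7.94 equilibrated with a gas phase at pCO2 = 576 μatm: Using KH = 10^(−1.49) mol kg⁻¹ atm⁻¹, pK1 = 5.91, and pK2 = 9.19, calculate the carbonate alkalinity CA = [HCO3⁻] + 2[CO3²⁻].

CA = 2.22 mmol/kg

[CO2*] = KH · pCO2 = 10^(−1.49) × 576×10^-6 = 1.864×10^-5 mol/kg
α₀ = 1/(1 + K1/[H⁺] + K1K2/[H⁺]²) = 1/(1 + 10^+2.03 + 10^+0.78) = 0.008758
DIC = [CO2*]/α₀ = 1.864×10^-5 / 0.008758 = 2.128 mmol/kg
CA = (α₁ + 2α₂)·DIC = (0.9385 + 2×0.05277) × 2.128 = 2.22 mmol/kg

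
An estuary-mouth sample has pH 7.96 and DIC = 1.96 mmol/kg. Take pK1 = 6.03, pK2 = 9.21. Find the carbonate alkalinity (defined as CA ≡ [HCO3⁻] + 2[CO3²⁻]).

CA = [HCO3⁻] + 2[CO3²⁻] = (α₁ + 2α₂)·DIC
At pH 7.96: [H⁺]/K1 = 10^-1.93 = 0.011749, K2/[H⁺] = 10^-1.25 = 0.056234
α₁ = 1/(1 + 0.011749 + 0.056234) = 1/1.0680 = 0.9363; α₂ = α₁·K2/[H⁺] = 0.05265
α₁ + 2α₂ = 1.0417
CA = 1.0417 × 1.96 = 2.04 mmol/kg

CA = 2.04 mmol/kg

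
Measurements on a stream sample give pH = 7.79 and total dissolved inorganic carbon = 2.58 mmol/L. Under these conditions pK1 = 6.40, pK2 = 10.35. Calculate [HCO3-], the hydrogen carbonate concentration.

α₁ = 1 / (1 + [H⁺]/K1 + K2/[H⁺]) = 1 / (1 + 10^-1.39 + 10^-2.56)
   = 1 / (1 + 0.040738 + 0.0027542) = 1/1.0435 = 0.9583
[HCO3⁻] = α₁ × DIC = 0.9583 × 2.58 = 2.47 mmol/L

[HCO3⁻] = 2.47 mmol/L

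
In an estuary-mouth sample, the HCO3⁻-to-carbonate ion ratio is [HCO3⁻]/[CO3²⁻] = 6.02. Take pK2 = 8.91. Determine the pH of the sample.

pH = 8.13

From K2 = [H⁺][CO3²⁻]/[HCO3⁻]:  pH = pK2 − log₁₀([HCO3⁻]/[CO3²⁻])
log₁₀(6.02) = +0.780
pH = 8.91 − (+0.780) = 8.13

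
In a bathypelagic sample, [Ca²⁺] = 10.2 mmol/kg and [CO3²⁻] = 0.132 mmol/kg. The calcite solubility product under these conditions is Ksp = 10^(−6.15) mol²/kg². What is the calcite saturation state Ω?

Ω = 1.90

Ksp = 10^(−6.15) = 7.079×10^-7
Ω = [Ca²⁺][CO3²⁻]/Ksp = (10.2×10^-3)(0.132×10^-3) / 7.079×10^-7 = 1.90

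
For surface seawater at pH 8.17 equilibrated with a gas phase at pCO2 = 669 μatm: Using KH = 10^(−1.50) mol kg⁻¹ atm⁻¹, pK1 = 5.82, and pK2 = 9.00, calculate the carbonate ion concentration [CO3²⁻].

[CO2*] = KH · pCO2 = 10^(−1.50) × 669×10^-6 = 2.116×10^-5 mol/kg
α₀ = 1/(1 + K1/[H⁺] + K1K2/[H⁺]²) = 1/(1 + 10^+2.35 + 10^+1.52) = 0.003876
DIC = [CO2*]/α₀ = 2.116×10^-5 / 0.003876 = 5.458 mmol/kg
[CO3²⁻] = α₂·DIC; α₂ = 0.1284, so [CO3²⁻] = 0.1284 × 5.458 = 0.701 mmol/kg

[CO3²⁻] = 0.701 mmol/kg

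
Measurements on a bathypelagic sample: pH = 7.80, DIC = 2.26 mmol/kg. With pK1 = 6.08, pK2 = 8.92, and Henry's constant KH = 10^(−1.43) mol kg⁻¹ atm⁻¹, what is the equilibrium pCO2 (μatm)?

pCO2 = 1060 μatm

α₀ = 1 / (1 + K1/[H⁺] + K1K2/[H⁺]²) = 1 / (1 + 10^+1.72 + 10^+0.60)
   = 1 / (1 + 52.481 + 3.9811) = 1/57.462 = 0.01740
[CO2*] = α₀ × DIC = 0.01740 × 2.26 = 0.03933 mmol/kg
pCO2 = [CO2*]/KH = 3.933×10^-5 / 3.715×10^-2 = 1060 μatm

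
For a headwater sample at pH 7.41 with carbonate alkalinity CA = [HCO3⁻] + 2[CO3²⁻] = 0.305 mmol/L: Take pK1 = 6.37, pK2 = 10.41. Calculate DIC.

DIC = 0.332 mmol/L

CA = [HCO3⁻] + 2[CO3²⁻] = (α₁ + 2α₂)·DIC
At pH 7.41: [H⁺]/K1 = 10^-1.04 = 0.091201, K2/[H⁺] = 10^-3.00 = 0.0010000
α₁ = 1/(1 + 0.091201 + 0.0010000) = 1/1.0922 = 0.9156; α₂ = α₁·K2/[H⁺] = 0.0009156
α₁ + 2α₂ = 0.9174
DIC = CA / (α₁ + 2α₂) = 0.305 / 0.9174 = 0.332 mmol/L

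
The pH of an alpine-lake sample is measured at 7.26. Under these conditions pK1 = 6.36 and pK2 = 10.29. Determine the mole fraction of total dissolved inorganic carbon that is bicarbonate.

α₁ = 1 / (1 + [H⁺]/K1 + K2/[H⁺]) = 1 / (1 + 10^-0.90 + 10^-3.03)
   = 1 / (1 + 0.12589 + 0.00093325) = 1/1.1268 = 0.8874

α₁ = 0.887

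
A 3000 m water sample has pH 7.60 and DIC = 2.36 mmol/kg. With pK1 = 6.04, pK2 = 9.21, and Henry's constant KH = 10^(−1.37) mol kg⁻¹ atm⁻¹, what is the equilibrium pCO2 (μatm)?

pCO2 = 1450 μatm

α₀ = 1 / (1 + K1/[H⁺] + K1K2/[H⁺]²) = 1 / (1 + 10^+1.56 + 10^-0.05)
   = 1 / (1 + 36.308 + 0.89125) = 1/38.199 = 0.02618
[CO2*] = α₀ × DIC = 0.02618 × 2.36 = 0.06178 mmol/kg
pCO2 = [CO2*]/KH = 6.178×10^-5 / 4.266×10^-2 = 1450 μatm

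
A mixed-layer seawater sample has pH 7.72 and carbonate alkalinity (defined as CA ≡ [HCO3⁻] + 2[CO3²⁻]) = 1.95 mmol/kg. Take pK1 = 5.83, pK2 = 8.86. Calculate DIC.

CA = [HCO3⁻] + 2[CO3²⁻] = (α₁ + 2α₂)·DIC
At pH 7.72: [H⁺]/K1 = 10^-1.89 = 0.012882, K2/[H⁺] = 10^-1.14 = 0.072444
α₁ = 1/(1 + 0.012882 + 0.072444) = 1/1.0853 = 0.9214; α₂ = α₁·K2/[H⁺] = 0.06675
α₁ + 2α₂ = 1.0549
DIC = CA / (α₁ + 2α₂) = 1.95 / 1.0549 = 1.85 mmol/kg

DIC = 1.85 mmol/kg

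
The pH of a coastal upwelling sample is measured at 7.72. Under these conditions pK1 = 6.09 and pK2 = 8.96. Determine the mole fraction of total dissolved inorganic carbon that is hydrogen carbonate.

α₁ = 1 / (1 + [H⁺]/K1 + K2/[H⁺]) = 1 / (1 + 10^-1.63 + 10^-1.24)
   = 1 / (1 + 0.023442 + 0.057544) = 1/1.0810 = 0.9251

α₁ = 0.925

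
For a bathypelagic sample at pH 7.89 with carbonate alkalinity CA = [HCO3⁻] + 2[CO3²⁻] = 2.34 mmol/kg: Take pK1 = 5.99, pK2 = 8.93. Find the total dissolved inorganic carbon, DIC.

CA = [HCO3⁻] + 2[CO3²⁻] = (α₁ + 2α₂)·DIC
At pH 7.89: [H⁺]/K1 = 10^-1.90 = 0.012589, K2/[H⁺] = 10^-1.04 = 0.091201
α₁ = 1/(1 + 0.012589 + 0.091201) = 1/1.1038 = 0.9060; α₂ = α₁·K2/[H⁺] = 0.08263
α₁ + 2α₂ = 1.0712
DIC = CA / (α₁ + 2α₂) = 2.34 / 1.0712 = 2.18 mmol/kg

DIC = 2.18 mmol/kg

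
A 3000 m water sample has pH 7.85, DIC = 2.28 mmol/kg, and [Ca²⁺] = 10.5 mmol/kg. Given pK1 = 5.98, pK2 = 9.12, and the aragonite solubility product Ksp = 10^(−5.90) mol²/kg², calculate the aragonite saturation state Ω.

Ω = 0.957

α₂ = 1 / (1 + [H⁺]/K2 + [H⁺]²/(K1K2)) = 1 / (1 + 10^+1.27 + 10^-0.60)
   = 1 / (1 + 18.621 + 0.25119) = 1/19.872 = 0.05032
[CO3²⁻] = α₂ × DIC = 0.05032 × 2.28 = 0.1147 mmol/kg
Ksp = 10^(−5.90) = 1.259×10^-6
Ω = [Ca²⁺][CO3²⁻]/Ksp = (10.5×10^-3)(1.147×10^-4) / 1.259×10^-6 = 0.957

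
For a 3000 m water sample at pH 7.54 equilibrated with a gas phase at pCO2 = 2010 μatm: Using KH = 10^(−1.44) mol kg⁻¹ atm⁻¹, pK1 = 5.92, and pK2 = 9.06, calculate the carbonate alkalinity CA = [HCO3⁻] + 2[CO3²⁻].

CA = 3.23 mmol/kg

[CO2*] = KH · pCO2 = 10^(−1.44) × 2010×10^-6 = 7.298×10^-5 mol/kg
α₀ = 1/(1 + K1/[H⁺] + K1K2/[H⁺]²) = 1/(1 + 10^+1.62 + 10^+0.10) = 0.02276
DIC = [CO2*]/α₀ = 7.298×10^-5 / 0.02276 = 3.207 mmol/kg
CA = (α₁ + 2α₂)·DIC = (0.9486 + 2×0.02865) × 3.207 = 3.23 mmol/kg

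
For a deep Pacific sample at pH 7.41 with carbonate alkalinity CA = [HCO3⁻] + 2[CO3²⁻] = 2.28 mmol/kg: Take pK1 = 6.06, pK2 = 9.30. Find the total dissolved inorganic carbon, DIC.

CA = [HCO3⁻] + 2[CO3²⁻] = (α₁ + 2α₂)·DIC
At pH 7.41: [H⁺]/K1 = 10^-1.35 = 0.044668, K2/[H⁺] = 10^-1.89 = 0.012882
α₁ = 1/(1 + 0.044668 + 0.012882) = 1/1.0576 = 0.9456; α₂ = α₁·K2/[H⁺] = 0.01218
α₁ + 2α₂ = 0.9699
DIC = CA / (α₁ + 2α₂) = 2.28 / 0.9699 = 2.35 mmol/kg

DIC = 2.35 mmol/kg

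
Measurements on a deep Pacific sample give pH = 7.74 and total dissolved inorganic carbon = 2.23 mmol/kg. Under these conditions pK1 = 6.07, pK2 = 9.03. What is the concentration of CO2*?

[CO2*] = 0.0444 mmol/kg

α₀ = 1 / (1 + K1/[H⁺] + K1K2/[H⁺]²) = 1 / (1 + 10^+1.67 + 10^+0.38)
   = 1 / (1 + 46.774 + 2.3988) = 1/50.172 = 0.01993
[CO2*] = α₀ × DIC = 0.01993 × 2.23 = 0.0444 mmol/kg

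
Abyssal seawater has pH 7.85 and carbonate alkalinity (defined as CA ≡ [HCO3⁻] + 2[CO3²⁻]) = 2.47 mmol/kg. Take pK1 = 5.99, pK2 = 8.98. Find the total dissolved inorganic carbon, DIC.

CA = [HCO3⁻] + 2[CO3²⁻] = (α₁ + 2α₂)·DIC
At pH 7.85: [H⁺]/K1 = 10^-1.86 = 0.013804, K2/[H⁺] = 10^-1.13 = 0.074131
α₁ = 1/(1 + 0.013804 + 0.074131) = 1/1.0879 = 0.9192; α₂ = α₁·K2/[H⁺] = 0.06814
α₁ + 2α₂ = 1.0555
DIC = CA / (α₁ + 2α₂) = 2.47 / 1.0555 = 2.34 mmol/kg

DIC = 2.34 mmol/kg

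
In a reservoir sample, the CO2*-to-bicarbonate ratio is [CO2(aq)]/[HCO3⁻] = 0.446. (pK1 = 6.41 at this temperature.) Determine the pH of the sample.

From K1 = [H⁺][HCO3⁻]/[CO2(aq)]:  pH = pK1 − log₁₀([CO2(aq)]/[HCO3⁻])
log₁₀(0.446) = -0.351
pH = 6.41 − (-0.351) = 6.76

pH = 6.76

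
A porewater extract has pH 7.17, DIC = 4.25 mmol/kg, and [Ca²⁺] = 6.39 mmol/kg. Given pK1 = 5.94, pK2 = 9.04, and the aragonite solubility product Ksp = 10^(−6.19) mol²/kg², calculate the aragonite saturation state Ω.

Ω = 0.529

α₂ = 1 / (1 + [H⁺]/K2 + [H⁺]²/(K1K2)) = 1 / (1 + 10^+1.87 + 10^+0.64)
   = 1 / (1 + 74.131 + 4.3652) = 1/79.496 = 0.01258
[CO3²⁻] = α₂ × DIC = 0.01258 × 4.25 = 0.05346 mmol/kg
Ksp = 10^(−6.19) = 6.457×10^-7
Ω = [Ca²⁺][CO3²⁻]/Ksp = (6.39×10^-3)(5.346×10^-5) / 6.457×10^-7 = 0.529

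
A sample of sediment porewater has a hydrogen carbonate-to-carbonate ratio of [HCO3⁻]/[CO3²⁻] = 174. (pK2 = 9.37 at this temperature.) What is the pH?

From K2 = [H⁺][CO3²⁻]/[HCO3⁻]:  pH = pK2 − log₁₀([HCO3⁻]/[CO3²⁻])
log₁₀(174) = +2.241
pH = 9.37 − (+2.241) = 7.13

pH = 7.13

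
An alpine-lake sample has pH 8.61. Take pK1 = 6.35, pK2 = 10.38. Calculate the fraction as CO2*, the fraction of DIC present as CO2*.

α₀ = 0.00537

α₀ = 1 / (1 + K1/[H⁺] + K1K2/[H⁺]²) = 1 / (1 + 10^+2.26 + 10^+0.49)
   = 1 / (1 + 181.97 + 3.0903) = 1/186.06 = 0.005375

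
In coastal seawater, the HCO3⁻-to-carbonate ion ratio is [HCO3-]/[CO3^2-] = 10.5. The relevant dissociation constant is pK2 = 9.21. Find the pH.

pH = 8.19

From K2 = [H⁺][CO3^2-]/[HCO3-]:  pH = pK2 − log₁₀([HCO3-]/[CO3^2-])
log₁₀(10.5) = +1.021
pH = 9.21 − (+1.021) = 8.19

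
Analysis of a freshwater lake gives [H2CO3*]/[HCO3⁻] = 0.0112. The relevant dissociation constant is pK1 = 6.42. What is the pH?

From K1 = [H⁺][HCO3⁻]/[H2CO3*]:  pH = pK1 − log₁₀([H2CO3*]/[HCO3⁻])
log₁₀(0.0112) = -1.951
pH = 6.42 − (-1.951) = 8.37

pH = 8.37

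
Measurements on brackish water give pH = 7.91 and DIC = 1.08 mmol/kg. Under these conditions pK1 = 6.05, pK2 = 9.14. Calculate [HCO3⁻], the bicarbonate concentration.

α₁ = 1 / (1 + [H⁺]/K1 + K2/[H⁺]) = 1 / (1 + 10^-1.86 + 10^-1.23)
   = 1 / (1 + 0.013804 + 0.058884) = 1/1.0727 = 0.9322
[HCO3⁻] = α₁ × DIC = 0.9322 × 1.08 = 1.01 mmol/kg

[HCO3⁻] = 1.01 mmol/kg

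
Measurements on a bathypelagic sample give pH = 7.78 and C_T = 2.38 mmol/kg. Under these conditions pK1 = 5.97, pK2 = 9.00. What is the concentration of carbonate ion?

[CO3²⁻] = 0.133 mmol/kg

α₂ = 1 / (1 + [H⁺]/K2 + [H⁺]²/(K1K2)) = 1 / (1 + 10^+1.22 + 10^-0.59)
   = 1 / (1 + 16.596 + 0.25704) = 1/17.853 = 0.05601
[CO3²⁻] = α₂ × DIC = 0.05601 × 2.38 = 0.133 mmol/kg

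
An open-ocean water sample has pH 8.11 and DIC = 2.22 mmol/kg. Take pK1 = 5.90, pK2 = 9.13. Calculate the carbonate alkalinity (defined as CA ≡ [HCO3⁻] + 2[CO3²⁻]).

CA = [HCO3⁻] + 2[CO3²⁻] = (α₁ + 2α₂)·DIC
At pH 8.11: [H⁺]/K1 = 10^-2.21 = 0.0061660, K2/[H⁺] = 10^-1.02 = 0.095499
α₁ = 1/(1 + 0.0061660 + 0.095499) = 1/1.1017 = 0.9077; α₂ = α₁·K2/[H⁺] = 0.08669
α₁ + 2α₂ = 1.0811
CA = 1.0811 × 2.22 = 2.40 mmol/kg

CA = 2.40 mmol/kg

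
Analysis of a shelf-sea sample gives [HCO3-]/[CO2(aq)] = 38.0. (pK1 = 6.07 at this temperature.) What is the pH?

From K1 = [H⁺][HCO3-]/[CO2(aq)]:  pH = pK1 + log₁₀([HCO3-]/[CO2(aq)])
log₁₀(38.0) = +1.580
pH = 6.07 + (+1.580) = 7.65

pH = 7.65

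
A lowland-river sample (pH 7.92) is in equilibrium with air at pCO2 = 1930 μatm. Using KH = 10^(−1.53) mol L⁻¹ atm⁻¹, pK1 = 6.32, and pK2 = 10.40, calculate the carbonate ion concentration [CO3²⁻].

[CO3²⁻] = 7.51 μmol/L

[CO2*] = KH · pCO2 = 10^(−1.53) × 1930×10^-6 = 5.696×10^-5 mol/L
α₀ = 1/(1 + K1/[H⁺] + K1K2/[H⁺]²) = 1/(1 + 10^+1.60 + 10^-0.88) = 0.02442
DIC = [CO2*]/α₀ = 5.696×10^-5 / 0.02442 = 2.332 mmol/L
[CO3²⁻] = α₂·DIC; α₂ = 0.003220, so [CO3²⁻] = 0.003220 × 2.332 = 0.00751 mmol/L = 7.51 μmol/L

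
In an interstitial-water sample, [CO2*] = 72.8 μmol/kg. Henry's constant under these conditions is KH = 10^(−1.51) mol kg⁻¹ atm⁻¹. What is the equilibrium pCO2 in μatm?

pCO2 = 2360 μatm

KH = 10^(−1.51) = 3.090×10^-2 mol kg⁻¹ atm⁻¹
pCO2 = [CO2*]/KH = 72.8×10^-6 / 3.090×10^-2 = 2.36×10^-3 atm = 2360 μatm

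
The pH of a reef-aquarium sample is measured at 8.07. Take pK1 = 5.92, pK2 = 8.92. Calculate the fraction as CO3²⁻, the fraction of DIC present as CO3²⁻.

α₂ = 1 / (1 + [H⁺]/K2 + [H⁺]²/(K1K2)) = 1 / (1 + 10^+0.85 + 10^-1.30)
   = 1 / (1 + 7.0795 + 0.050119) = 1/8.1296 = 0.1230

α₂ = 0.123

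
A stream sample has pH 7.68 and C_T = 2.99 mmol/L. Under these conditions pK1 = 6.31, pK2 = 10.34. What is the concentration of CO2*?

[CO2*] = 0.122 mmol/L

α₀ = 1 / (1 + K1/[H⁺] + K1K2/[H⁺]²) = 1 / (1 + 10^+1.37 + 10^-1.29)
   = 1 / (1 + 23.442 + 0.051286) = 1/24.494 = 0.04083
[CO2*] = α₀ × DIC = 0.04083 × 2.99 = 0.122 mmol/L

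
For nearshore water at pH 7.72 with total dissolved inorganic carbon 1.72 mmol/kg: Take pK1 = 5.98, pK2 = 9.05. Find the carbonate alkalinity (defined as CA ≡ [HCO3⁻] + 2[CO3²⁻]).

CA = [HCO3⁻] + 2[CO3²⁻] = (α₁ + 2α₂)·DIC
At pH 7.72: [H⁺]/K1 = 10^-1.74 = 0.018197, K2/[H⁺] = 10^-1.33 = 0.046774
α₁ = 1/(1 + 0.018197 + 0.046774) = 1/1.0650 = 0.9390; α₂ = α₁·K2/[H⁺] = 0.04392
α₁ + 2α₂ = 1.0268
CA = 1.0268 × 1.72 = 1.77 mmol/kg

CA = 1.77 mmol/kg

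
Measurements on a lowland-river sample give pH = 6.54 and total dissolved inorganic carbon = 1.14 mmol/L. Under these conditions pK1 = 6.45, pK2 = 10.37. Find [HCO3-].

α₁ = 1 / (1 + [H⁺]/K1 + K2/[H⁺]) = 1 / (1 + 10^-0.09 + 10^-3.83)
   = 1 / (1 + 0.81283 + 0.00014791) = 1/1.8130 = 0.5516
[HCO3⁻] = α₁ × DIC = 0.5516 × 1.14 = 0.629 mmol/L

[HCO3⁻] = 0.629 mmol/L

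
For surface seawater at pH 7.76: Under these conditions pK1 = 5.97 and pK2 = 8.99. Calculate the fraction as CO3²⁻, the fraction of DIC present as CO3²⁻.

α₂ = 0.0548

α₂ = 1 / (1 + [H⁺]/K2 + [H⁺]²/(K1K2)) = 1 / (1 + 10^+1.23 + 10^-0.56)
   = 1 / (1 + 16.982 + 0.27542) = 1/18.258 = 0.05477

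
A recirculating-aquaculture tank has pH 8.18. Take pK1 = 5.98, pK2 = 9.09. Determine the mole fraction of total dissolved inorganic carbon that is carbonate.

α₂ = 0.109

α₂ = 1 / (1 + [H⁺]/K2 + [H⁺]²/(K1K2)) = 1 / (1 + 10^+0.91 + 10^-1.29)
   = 1 / (1 + 8.1283 + 0.051286) = 1/9.1796 = 0.1089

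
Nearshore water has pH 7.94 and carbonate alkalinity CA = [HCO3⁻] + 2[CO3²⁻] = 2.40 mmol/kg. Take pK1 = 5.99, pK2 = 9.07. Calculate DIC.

DIC = 2.27 mmol/kg

CA = [HCO3⁻] + 2[CO3²⁻] = (α₁ + 2α₂)·DIC
At pH 7.94: [H⁺]/K1 = 10^-1.95 = 0.011220, K2/[H⁺] = 10^-1.13 = 0.074131
α₁ = 1/(1 + 0.011220 + 0.074131) = 1/1.0854 = 0.9214; α₂ = α₁·K2/[H⁺] = 0.06830
α₁ + 2α₂ = 1.0580
DIC = CA / (α₁ + 2α₂) = 2.40 / 1.0580 = 2.27 mmol/kg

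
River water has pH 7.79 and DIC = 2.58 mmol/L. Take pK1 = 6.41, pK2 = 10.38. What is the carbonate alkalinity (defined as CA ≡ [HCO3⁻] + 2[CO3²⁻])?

CA = [HCO3⁻] + 2[CO3²⁻] = (α₁ + 2α₂)·DIC
At pH 7.79: [H⁺]/K1 = 10^-1.38 = 0.041687, K2/[H⁺] = 10^-2.59 = 0.0025704
α₁ = 1/(1 + 0.041687 + 0.0025704) = 1/1.0443 = 0.9576; α₂ = α₁·K2/[H⁺] = 0.002461
α₁ + 2α₂ = 0.9625
CA = 0.9625 × 2.58 = 2.48 mmol/L

CA = 2.48 mmol/L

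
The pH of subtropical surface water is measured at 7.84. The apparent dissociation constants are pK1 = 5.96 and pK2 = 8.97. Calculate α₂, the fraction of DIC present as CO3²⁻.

α₂ = 1 / (1 + [H⁺]/K2 + [H⁺]²/(K1K2)) = 1 / (1 + 10^+1.13 + 10^-0.75)
   = 1 / (1 + 13.490 + 0.17783) = 1/14.667 = 0.06818

α₂ = 0.0682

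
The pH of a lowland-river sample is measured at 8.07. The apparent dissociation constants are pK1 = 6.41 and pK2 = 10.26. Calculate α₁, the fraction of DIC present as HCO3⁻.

α₁ = 1 / (1 + [H⁺]/K1 + K2/[H⁺]) = 1 / (1 + 10^-1.66 + 10^-2.19)
   = 1 / (1 + 0.021878 + 0.0064565) = 1/1.0283 = 0.9724

α₁ = 0.972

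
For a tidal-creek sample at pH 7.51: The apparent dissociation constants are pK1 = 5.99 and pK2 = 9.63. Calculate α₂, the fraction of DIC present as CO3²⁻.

α₂ = 0.00731

α₂ = 1 / (1 + [H⁺]/K2 + [H⁺]²/(K1K2)) = 1 / (1 + 10^+2.12 + 10^+0.60)
   = 1 / (1 + 131.83 + 3.9811) = 1/136.81 = 0.007310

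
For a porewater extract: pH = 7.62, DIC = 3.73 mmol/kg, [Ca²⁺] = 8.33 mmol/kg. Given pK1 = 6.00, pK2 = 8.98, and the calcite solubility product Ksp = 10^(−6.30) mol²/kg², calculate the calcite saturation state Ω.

α₂ = 1 / (1 + [H⁺]/K2 + [H⁺]²/(K1K2)) = 1 / (1 + 10^+1.36 + 10^-0.26)
   = 1 / (1 + 22.909 + 0.54954) = 1/24.458 = 0.04089
[CO3²⁻] = α₂ × DIC = 0.04089 × 3.73 = 0.1525 mmol/kg
Ksp = 10^(−6.30) = 5.012×10^-7
Ω = [Ca²⁺][CO3²⁻]/Ksp = (8.33×10^-3)(1.525×10^-4) / 5.012×10^-7 = 2.53

Ω = 2.53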